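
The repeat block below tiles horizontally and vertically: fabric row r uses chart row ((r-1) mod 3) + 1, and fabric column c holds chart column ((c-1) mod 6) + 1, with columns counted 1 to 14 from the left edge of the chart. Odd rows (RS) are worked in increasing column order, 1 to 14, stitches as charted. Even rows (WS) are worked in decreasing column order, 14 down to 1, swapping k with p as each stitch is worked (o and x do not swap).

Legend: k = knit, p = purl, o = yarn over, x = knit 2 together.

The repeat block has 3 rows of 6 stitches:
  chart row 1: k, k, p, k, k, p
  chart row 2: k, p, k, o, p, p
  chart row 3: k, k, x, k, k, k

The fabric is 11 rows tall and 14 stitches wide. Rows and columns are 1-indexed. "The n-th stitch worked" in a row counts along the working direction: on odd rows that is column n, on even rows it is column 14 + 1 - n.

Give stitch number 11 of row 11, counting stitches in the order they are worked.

Stitch:
p

Derivation:
Row 11 uses chart row ((11-1) mod 3)+1 = 2. Row 11 is odd, so RS.
Chart row 2 tiled across columns 1-14: k p k o p p k p k o p p k p
RS: work column 1 to column 14, symbols as charted — the tiled row is the row as worked.
The 11th stitch worked is p.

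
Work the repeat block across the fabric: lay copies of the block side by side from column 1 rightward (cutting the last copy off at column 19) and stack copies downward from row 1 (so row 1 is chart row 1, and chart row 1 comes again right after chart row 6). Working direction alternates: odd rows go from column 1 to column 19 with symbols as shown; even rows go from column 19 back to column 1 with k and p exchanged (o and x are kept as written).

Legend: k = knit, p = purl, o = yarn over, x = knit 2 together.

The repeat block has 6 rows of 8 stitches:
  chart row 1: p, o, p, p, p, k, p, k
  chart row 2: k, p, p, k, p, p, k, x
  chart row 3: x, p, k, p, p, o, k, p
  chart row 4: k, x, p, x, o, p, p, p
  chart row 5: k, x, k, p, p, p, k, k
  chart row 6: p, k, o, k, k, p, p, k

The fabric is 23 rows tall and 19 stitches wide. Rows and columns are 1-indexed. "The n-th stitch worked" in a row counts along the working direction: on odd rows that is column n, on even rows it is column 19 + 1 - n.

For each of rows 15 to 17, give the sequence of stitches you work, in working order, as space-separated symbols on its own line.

== ROWS AS WORKED ==
x p k p p o k p x p k p p o k p x p k
k x p k k k o x k x p k k k o x k x p
k x k p p p k k k x k p p p k k k x k

Derivation:
Row 15: chart row 3, RS - tile across columns 1-19 and work as-is.
Row 16: chart row 4, WS - tiled (columns 1-19): k x p x o p p p k x p x o p p p k x p; work from column 19 back to 1 with k<->p swapped.
Row 17: chart row 5, RS - tile across columns 1-19 and work as-is.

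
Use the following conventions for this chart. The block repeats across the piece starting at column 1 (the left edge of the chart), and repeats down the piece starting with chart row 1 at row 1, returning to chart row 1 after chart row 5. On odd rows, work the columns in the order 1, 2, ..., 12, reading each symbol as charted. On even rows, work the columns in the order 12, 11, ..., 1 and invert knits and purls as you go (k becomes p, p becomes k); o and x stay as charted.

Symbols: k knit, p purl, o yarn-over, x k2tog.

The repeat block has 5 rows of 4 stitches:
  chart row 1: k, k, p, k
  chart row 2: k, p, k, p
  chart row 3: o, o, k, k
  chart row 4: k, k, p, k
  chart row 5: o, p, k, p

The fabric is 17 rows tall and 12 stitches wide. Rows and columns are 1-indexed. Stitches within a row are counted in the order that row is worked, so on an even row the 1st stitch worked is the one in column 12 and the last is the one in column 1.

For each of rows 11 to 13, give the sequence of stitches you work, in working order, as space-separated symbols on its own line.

Row 11: chart row 1, RS - tile across columns 1-12 and work as-is.
Row 12: chart row 2, WS - tiled (columns 1-12): k p k p k p k p k p k p; work from column 12 back to 1 with k<->p swapped.
Row 13: chart row 3, RS - tile across columns 1-12 and work as-is.

Rows as worked:
k k p k k k p k k k p k
k p k p k p k p k p k p
o o k k o o k k o o k k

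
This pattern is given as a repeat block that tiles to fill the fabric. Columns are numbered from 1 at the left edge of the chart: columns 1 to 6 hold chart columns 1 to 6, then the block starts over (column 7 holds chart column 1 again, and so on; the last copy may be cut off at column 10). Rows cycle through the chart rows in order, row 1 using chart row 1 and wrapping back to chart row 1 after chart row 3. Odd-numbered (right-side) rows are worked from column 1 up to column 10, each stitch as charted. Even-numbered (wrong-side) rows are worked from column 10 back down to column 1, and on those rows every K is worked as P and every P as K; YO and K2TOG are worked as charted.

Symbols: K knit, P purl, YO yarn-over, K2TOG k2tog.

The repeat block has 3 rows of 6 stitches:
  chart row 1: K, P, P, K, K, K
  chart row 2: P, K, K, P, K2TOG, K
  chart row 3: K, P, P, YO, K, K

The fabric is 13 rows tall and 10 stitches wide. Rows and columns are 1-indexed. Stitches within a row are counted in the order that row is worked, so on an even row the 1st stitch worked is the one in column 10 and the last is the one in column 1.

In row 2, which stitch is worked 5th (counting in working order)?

Result:
P

Derivation:
Row 2 uses chart row ((2-1) mod 3)+1 = 2. Row 2 is even, so WS.
Chart row 2 tiled across columns 1-10: P K K P K2TOG K P K K P
WS: work from column 10 back to column 1 (reverse the tiled row), swapping K<->P (YO and K2TOG unchanged).
Row 2 as worked: K P P K P K2TOG K P P K
The 5th stitch worked is P.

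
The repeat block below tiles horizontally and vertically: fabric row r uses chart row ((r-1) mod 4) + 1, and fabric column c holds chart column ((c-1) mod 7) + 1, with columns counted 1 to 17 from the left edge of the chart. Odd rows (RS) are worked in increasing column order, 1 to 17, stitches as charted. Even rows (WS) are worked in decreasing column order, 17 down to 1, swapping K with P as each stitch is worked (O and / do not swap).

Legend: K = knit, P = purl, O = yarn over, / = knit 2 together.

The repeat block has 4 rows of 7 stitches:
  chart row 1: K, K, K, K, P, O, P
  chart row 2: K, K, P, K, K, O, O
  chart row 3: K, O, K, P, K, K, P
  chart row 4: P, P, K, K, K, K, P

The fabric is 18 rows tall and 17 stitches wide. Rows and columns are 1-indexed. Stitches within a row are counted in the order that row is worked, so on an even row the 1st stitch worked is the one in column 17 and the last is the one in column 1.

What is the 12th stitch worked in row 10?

Stitch:
O

Derivation:
For row 10: chart row = ((10-1) mod 4) + 1 = 2; this is a WS (even) row.
Chart row 2 tiled across columns 1-17: K K P K K O O K K P K K O O K K P
WS row: flip the tiled sequence (start at column 17) and apply K<->P; O and / stay.
Row 10 as worked: K P P O O P P K P P O O P P K P P
Counting 12 along the worked row gives O.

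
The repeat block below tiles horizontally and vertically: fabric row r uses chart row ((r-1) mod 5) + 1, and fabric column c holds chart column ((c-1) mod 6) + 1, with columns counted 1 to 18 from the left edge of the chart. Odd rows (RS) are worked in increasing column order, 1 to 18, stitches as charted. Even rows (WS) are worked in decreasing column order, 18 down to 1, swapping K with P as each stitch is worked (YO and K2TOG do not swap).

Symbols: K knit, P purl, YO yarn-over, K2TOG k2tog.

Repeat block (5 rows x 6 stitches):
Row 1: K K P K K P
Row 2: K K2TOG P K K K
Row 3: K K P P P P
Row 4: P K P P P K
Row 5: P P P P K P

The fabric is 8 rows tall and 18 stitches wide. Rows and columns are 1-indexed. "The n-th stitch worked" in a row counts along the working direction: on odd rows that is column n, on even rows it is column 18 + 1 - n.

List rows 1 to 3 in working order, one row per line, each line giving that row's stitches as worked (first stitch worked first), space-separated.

Row 1: chart row 1, RS - tile across columns 1-18 and work as-is.
Row 2: chart row 2, WS - tiled (columns 1-18): K K2TOG P K K K K K2TOG P K K K K K2TOG P K K K; work from column 18 back to 1 with K<->P swapped.
Row 3: chart row 3, RS - tile across columns 1-18 and work as-is.

== ROWS AS WORKED ==
K K P K K P K K P K K P K K P K K P
P P P K K2TOG P P P P K K2TOG P P P P K K2TOG P
K K P P P P K K P P P P K K P P P P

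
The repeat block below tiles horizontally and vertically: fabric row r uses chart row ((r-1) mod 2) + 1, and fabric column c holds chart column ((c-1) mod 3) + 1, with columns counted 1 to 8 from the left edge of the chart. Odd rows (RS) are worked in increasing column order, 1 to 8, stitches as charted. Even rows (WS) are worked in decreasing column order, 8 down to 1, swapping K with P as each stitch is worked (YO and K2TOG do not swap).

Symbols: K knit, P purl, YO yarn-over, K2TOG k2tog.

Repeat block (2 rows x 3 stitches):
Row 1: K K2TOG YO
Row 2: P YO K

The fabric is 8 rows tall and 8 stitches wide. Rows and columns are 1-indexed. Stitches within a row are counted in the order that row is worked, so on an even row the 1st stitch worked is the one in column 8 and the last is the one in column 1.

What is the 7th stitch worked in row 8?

Result:
YO

Derivation:
For row 8: chart row = ((8-1) mod 2) + 1 = 2; this is a WS (even) row.
Chart row 2 tiled across columns 1-8: P YO K P YO K P YO
WS: work from column 8 back to column 1 (reverse the tiled row), swapping K<->P (YO and K2TOG unchanged).
Row 8 as worked: YO K P YO K P YO K
Counting 7 along the worked row gives YO.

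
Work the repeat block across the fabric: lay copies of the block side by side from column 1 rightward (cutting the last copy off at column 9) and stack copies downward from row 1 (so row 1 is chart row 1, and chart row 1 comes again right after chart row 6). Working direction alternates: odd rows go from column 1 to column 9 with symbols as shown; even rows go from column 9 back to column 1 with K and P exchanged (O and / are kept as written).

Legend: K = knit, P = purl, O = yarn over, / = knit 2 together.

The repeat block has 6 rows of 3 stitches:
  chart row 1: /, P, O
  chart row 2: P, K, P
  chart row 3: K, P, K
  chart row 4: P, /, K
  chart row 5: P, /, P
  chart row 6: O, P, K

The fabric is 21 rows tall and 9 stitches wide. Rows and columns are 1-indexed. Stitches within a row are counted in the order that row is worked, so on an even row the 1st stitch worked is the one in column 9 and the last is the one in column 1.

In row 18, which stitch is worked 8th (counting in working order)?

Row 18: (18-1) mod 6 = 5, so use chart row 6. Even row -> WS.
Chart row 6 tiled across columns 1-9: O P K O P K O P K
WS row: flip the tiled sequence (start at column 9) and apply K<->P; O and / stay.
Row 18 as worked: P K O P K O P K O
Stitch 8 in working order -> K

Result:
K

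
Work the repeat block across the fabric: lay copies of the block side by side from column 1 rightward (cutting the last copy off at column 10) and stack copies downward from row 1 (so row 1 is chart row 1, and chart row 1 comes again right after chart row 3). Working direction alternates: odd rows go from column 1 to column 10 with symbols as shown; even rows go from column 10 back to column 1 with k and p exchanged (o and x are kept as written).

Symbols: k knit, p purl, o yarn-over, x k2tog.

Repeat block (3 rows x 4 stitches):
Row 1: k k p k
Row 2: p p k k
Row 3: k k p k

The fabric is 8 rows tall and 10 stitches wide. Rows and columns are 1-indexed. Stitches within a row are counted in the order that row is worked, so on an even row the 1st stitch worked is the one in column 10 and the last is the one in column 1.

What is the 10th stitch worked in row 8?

== STITCH ==
k

Derivation:
Row 8: (8-1) mod 3 = 1, so use chart row 2. Even row -> WS.
Chart row 2 tiled across columns 1-10: p p k k p p k k p p
WS: work from column 10 back to column 1 (reverse the tiled row), swapping k<->p (o and x unchanged).
Row 8 as worked: k k p p k k p p k k
The 10th stitch worked is k.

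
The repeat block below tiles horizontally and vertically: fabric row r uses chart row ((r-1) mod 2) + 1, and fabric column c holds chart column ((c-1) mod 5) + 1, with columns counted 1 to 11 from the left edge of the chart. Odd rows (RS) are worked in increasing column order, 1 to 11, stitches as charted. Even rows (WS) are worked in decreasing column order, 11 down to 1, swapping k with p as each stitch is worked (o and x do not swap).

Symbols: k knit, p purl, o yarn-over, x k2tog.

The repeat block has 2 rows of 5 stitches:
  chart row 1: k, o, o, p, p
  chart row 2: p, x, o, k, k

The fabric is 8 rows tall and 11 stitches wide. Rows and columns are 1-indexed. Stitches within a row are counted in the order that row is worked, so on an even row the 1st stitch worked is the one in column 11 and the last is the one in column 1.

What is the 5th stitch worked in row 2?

Row 2 uses chart row ((2-1) mod 2)+1 = 2. Row 2 is even, so WS.
Chart row 2 tiled across columns 1-11: p x o k k p x o k k p
WS: work from column 11 back to column 1 (reverse the tiled row), swapping k<->p (o and x unchanged).
Row 2 as worked: k p p o x k p p o x k
The 5th stitch worked is x.

== STITCH ==
x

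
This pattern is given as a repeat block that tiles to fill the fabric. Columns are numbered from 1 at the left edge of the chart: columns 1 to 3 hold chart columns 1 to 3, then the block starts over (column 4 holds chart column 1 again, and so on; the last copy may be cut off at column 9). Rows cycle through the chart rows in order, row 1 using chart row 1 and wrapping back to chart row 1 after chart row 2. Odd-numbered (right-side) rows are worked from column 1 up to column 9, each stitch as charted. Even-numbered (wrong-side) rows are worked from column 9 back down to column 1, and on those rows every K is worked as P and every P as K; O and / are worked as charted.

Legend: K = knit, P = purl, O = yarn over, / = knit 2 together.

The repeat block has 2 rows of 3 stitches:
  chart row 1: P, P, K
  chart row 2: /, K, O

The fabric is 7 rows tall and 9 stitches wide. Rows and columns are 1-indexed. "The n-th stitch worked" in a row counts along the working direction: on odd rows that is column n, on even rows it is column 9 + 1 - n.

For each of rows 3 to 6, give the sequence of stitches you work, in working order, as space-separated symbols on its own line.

Result:
P P K P P K P P K
O P / O P / O P /
P P K P P K P P K
O P / O P / O P /

Derivation:
Row 3: chart row 1, RS - tile across columns 1-9 and work as-is.
Row 4: chart row 2, WS - tiled (columns 1-9): / K O / K O / K O; work from column 9 back to 1 with K<->P swapped.
Row 5: chart row 1, RS - tile across columns 1-9 and work as-is.
Row 6: chart row 2, WS - tiled (columns 1-9): / K O / K O / K O; work from column 9 back to 1 with K<->P swapped.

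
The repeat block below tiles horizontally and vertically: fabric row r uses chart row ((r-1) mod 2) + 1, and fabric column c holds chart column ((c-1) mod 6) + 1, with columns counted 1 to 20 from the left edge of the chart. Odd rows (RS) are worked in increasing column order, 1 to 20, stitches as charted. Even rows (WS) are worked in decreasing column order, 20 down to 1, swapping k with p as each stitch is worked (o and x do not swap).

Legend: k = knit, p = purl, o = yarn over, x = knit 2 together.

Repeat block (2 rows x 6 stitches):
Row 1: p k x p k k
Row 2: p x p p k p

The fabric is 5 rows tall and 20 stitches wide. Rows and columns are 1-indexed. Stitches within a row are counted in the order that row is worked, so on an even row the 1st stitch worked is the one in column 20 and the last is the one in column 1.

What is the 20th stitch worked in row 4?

Row 4 uses chart row ((4-1) mod 2)+1 = 2. Row 4 is even, so WS.
Chart row 2 tiled across columns 1-20: p x p p k p p x p p k p p x p p k p p x
Wrong side: read the tiled row from column 20 down to 1 and exchange k with p (leave o, x).
Row 4 as worked: x k k p k k x k k p k k x k k p k k x k
Counting 20 along the worked row gives k.

Stitch:
k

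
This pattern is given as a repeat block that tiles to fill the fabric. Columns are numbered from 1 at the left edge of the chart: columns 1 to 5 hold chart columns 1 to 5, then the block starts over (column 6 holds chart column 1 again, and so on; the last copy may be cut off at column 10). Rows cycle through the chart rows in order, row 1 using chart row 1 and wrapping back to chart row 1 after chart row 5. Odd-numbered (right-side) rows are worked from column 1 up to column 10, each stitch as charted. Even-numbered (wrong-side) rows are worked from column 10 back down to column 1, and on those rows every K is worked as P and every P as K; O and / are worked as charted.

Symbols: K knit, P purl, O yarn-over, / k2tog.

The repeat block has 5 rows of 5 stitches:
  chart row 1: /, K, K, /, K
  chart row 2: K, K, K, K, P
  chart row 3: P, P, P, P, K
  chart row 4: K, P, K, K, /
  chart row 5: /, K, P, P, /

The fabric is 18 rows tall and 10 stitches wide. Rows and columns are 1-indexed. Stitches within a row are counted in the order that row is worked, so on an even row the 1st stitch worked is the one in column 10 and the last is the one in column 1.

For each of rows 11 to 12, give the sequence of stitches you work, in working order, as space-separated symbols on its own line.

Row 11: chart row 1, RS - tile across columns 1-10 and work as-is.
Row 12: chart row 2, WS - tiled (columns 1-10): K K K K P K K K K P; work from column 10 back to 1 with K<->P swapped.

== ROWS AS WORKED ==
/ K K / K / K K / K
K P P P P K P P P P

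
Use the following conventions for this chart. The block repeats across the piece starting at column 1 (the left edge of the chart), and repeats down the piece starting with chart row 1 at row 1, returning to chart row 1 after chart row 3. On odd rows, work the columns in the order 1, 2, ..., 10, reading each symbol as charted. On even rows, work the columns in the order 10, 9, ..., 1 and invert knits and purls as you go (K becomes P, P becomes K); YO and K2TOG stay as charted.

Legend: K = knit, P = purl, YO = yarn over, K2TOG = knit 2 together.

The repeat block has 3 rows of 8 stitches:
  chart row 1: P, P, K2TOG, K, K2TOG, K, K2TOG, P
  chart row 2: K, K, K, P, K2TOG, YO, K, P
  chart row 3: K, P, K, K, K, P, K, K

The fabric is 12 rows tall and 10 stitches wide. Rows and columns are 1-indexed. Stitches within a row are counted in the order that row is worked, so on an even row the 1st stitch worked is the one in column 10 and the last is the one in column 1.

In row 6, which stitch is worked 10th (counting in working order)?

Result:
P

Derivation:
For row 6: chart row = ((6-1) mod 3) + 1 = 3; this is a WS (even) row.
Chart row 3 tiled across columns 1-10: K P K K K P K K K P
WS: work from column 10 back to column 1 (reverse the tiled row), swapping K<->P (YO and K2TOG unchanged).
Row 6 as worked: K P P P K P P P K P
Counting 10 along the worked row gives P.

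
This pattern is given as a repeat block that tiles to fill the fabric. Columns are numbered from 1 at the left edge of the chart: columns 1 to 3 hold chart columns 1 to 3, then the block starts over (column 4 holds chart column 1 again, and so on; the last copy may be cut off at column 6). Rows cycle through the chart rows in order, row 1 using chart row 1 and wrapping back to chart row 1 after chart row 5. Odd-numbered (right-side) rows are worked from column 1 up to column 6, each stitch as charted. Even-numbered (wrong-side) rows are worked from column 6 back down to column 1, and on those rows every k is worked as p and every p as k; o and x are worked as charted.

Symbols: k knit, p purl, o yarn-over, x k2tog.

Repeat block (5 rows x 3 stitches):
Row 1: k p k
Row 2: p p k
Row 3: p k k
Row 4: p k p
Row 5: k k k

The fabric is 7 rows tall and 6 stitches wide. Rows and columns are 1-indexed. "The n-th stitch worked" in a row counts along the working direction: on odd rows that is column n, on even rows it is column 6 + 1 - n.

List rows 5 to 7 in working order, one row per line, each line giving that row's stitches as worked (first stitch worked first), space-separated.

Row 5: chart row 5, RS - tile across columns 1-6 and work as-is.
Row 6: chart row 1, WS - tiled (columns 1-6): k p k k p k; work from column 6 back to 1 with k<->p swapped.
Row 7: chart row 2, RS - tile across columns 1-6 and work as-is.

== ROWS AS WORKED ==
k k k k k k
p k p p k p
p p k p p k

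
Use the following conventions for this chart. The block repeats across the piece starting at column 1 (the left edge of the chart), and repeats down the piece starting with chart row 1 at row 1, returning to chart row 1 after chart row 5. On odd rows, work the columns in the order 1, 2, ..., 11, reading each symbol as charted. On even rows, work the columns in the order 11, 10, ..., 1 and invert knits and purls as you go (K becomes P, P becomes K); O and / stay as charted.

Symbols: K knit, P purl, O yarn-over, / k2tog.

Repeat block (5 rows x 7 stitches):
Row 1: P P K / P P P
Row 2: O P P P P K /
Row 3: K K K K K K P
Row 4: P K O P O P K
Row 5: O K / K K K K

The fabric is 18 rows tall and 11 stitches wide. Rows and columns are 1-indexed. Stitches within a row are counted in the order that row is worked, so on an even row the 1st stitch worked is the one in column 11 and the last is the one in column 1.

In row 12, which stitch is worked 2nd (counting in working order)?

Stitch:
K

Derivation:
For row 12: chart row = ((12-1) mod 5) + 1 = 2; this is a WS (even) row.
Chart row 2 tiled across columns 1-11: O P P P P K / O P P P
WS row: flip the tiled sequence (start at column 11) and apply K<->P; O and / stay.
Row 12 as worked: K K K O / P K K K K O
Stitch 2 in working order -> K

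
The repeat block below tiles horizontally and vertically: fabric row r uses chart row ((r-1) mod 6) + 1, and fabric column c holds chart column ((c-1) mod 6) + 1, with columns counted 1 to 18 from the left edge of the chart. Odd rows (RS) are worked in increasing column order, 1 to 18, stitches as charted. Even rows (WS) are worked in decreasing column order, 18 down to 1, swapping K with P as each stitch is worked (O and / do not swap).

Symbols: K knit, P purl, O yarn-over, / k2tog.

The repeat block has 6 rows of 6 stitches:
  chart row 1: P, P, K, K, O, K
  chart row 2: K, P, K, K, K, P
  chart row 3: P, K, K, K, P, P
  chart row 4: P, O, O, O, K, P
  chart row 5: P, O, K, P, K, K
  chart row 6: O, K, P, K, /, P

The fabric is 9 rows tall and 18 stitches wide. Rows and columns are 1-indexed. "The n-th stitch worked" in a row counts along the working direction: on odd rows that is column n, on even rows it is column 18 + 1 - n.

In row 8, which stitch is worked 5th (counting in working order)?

For row 8: chart row = ((8-1) mod 6) + 1 = 2; this is a WS (even) row.
Chart row 2 tiled across columns 1-18: K P K K K P K P K K K P K P K K K P
Wrong side: read the tiled row from column 18 down to 1 and exchange K with P (leave O, /).
Row 8 as worked: K P P P K P K P P P K P K P P P K P
Stitch 5 in working order -> K

Stitch:
K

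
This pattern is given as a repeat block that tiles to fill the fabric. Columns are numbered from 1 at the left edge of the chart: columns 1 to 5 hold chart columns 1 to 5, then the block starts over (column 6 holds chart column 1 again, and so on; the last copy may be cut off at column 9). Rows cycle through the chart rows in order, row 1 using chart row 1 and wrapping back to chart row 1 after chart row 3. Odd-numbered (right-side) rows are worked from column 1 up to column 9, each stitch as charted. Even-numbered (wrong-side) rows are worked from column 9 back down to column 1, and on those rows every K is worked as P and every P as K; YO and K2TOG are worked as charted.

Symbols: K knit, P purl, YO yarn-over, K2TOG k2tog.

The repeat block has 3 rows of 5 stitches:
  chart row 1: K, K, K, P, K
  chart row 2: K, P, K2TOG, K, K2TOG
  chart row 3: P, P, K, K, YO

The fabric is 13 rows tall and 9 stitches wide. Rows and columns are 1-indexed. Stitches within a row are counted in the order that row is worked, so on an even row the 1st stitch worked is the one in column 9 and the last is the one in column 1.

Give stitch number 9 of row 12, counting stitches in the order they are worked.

Stitch:
K

Derivation:
For row 12: chart row = ((12-1) mod 3) + 1 = 3; this is a WS (even) row.
Chart row 3 tiled across columns 1-9: P P K K YO P P K K
WS: work from column 9 back to column 1 (reverse the tiled row), swapping K<->P (YO and K2TOG unchanged).
Row 12 as worked: P P K K YO P P K K
The 9th stitch worked is K.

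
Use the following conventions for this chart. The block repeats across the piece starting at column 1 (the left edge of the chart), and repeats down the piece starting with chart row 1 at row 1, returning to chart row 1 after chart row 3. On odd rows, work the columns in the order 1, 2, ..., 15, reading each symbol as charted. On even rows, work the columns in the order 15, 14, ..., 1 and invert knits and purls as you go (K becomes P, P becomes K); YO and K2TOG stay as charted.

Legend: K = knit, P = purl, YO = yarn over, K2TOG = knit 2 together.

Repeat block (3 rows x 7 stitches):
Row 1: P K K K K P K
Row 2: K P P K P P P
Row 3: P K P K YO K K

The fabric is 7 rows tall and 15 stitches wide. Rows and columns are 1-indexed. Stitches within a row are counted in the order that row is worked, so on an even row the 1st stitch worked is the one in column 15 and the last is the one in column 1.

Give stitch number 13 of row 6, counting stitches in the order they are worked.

For row 6: chart row = ((6-1) mod 3) + 1 = 3; this is a WS (even) row.
Chart row 3 tiled across columns 1-15: P K P K YO K K P K P K YO K K P
Wrong side: read the tiled row from column 15 down to 1 and exchange K with P (leave YO, K2TOG).
Row 6 as worked: K P P YO P K P K P P YO P K P K
Stitch 13 in working order -> K

== STITCH ==
K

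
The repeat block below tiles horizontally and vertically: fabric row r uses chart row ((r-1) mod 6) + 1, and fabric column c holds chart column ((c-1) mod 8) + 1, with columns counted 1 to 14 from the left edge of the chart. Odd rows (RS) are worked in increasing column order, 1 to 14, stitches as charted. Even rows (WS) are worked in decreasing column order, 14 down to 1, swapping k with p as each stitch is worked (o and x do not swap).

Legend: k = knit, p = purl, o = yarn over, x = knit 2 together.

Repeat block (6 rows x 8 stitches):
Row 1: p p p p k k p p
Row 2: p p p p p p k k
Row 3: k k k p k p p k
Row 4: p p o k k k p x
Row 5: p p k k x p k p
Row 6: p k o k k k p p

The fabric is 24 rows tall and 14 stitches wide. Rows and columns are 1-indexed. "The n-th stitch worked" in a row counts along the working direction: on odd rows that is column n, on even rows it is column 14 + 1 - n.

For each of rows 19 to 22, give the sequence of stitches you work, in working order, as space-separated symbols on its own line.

Row 19: chart row 1, RS - tile across columns 1-14 and work as-is.
Row 20: chart row 2, WS - tiled (columns 1-14): p p p p p p k k p p p p p p; work from column 14 back to 1 with k<->p swapped.
Row 21: chart row 3, RS - tile across columns 1-14 and work as-is.
Row 22: chart row 4, WS - tiled (columns 1-14): p p o k k k p x p p o k k k; work from column 14 back to 1 with k<->p swapped.

Result:
p p p p k k p p p p p p k k
k k k k k k p p k k k k k k
k k k p k p p k k k k p k p
p p p o k k x k p p p o k k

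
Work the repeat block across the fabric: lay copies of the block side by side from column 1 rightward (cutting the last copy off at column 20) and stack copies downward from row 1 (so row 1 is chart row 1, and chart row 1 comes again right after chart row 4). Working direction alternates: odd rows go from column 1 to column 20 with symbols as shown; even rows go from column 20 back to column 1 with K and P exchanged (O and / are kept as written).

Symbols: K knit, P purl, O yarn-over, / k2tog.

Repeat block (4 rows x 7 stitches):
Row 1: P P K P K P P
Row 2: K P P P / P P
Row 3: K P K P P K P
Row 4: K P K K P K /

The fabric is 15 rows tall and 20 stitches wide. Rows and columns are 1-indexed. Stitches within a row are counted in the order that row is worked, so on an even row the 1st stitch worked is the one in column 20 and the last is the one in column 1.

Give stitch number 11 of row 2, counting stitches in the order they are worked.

Result:
K

Derivation:
For row 2: chart row = ((2-1) mod 4) + 1 = 2; this is a WS (even) row.
Chart row 2 tiled across columns 1-20: K P P P / P P K P P P / P P K P P P / P
Wrong side: read the tiled row from column 20 down to 1 and exchange K with P (leave O, /).
Row 2 as worked: K / K K K P K K / K K K P K K / K K K P
Counting 11 along the worked row gives K.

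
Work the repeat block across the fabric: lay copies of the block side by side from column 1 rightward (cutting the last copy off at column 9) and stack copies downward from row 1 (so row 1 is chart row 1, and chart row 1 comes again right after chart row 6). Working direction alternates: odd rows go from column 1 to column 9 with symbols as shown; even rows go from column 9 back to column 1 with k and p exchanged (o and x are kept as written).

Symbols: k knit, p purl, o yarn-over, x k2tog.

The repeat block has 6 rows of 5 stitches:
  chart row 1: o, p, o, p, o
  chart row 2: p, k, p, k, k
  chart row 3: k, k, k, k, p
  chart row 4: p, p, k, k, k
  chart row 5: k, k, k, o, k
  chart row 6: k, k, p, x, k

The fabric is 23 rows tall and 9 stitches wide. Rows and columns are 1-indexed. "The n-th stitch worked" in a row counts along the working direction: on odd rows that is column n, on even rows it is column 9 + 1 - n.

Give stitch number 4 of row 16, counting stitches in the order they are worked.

== STITCH ==
k

Derivation:
For row 16: chart row = ((16-1) mod 6) + 1 = 4; this is a WS (even) row.
Chart row 4 tiled across columns 1-9: p p k k k p p k k
Wrong side: read the tiled row from column 9 down to 1 and exchange k with p (leave o, x).
Row 16 as worked: p p k k p p p k k
The 4th stitch worked is k.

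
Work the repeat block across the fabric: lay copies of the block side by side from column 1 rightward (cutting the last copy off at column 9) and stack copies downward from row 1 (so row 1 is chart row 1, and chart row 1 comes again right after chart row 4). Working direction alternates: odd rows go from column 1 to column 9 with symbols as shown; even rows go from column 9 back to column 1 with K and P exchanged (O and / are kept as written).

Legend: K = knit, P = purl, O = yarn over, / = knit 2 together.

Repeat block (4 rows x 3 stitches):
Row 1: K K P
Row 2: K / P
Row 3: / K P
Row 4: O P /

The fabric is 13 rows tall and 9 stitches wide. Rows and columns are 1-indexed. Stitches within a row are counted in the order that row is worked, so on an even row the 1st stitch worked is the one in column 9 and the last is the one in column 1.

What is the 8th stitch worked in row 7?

Stitch:
K

Derivation:
Row 7: (7-1) mod 4 = 2, so use chart row 3. Odd row -> RS.
Chart row 3 tiled across columns 1-9: / K P / K P / K P
RS: work column 1 to column 9, symbols as charted — the tiled row is the row as worked.
Counting 8 along the worked row gives K.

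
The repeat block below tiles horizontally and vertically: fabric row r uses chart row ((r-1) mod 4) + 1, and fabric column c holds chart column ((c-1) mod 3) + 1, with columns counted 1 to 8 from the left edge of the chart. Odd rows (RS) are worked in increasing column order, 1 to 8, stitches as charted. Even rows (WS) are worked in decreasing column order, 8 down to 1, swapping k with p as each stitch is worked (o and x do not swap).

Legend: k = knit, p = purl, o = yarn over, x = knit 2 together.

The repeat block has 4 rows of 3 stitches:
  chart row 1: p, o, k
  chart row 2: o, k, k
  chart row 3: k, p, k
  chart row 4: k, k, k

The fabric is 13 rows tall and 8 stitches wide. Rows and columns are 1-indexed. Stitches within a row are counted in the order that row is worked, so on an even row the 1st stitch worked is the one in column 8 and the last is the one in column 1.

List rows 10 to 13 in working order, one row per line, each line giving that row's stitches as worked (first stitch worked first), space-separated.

Row 10: chart row 2, WS - tiled (columns 1-8): o k k o k k o k; work from column 8 back to 1 with k<->p swapped.
Row 11: chart row 3, RS - tile across columns 1-8 and work as-is.
Row 12: chart row 4, WS - tiled (columns 1-8): k k k k k k k k; work from column 8 back to 1 with k<->p swapped.
Row 13: chart row 1, RS - tile across columns 1-8 and work as-is.

Rows as worked:
p o p p o p p o
k p k k p k k p
p p p p p p p p
p o k p o k p o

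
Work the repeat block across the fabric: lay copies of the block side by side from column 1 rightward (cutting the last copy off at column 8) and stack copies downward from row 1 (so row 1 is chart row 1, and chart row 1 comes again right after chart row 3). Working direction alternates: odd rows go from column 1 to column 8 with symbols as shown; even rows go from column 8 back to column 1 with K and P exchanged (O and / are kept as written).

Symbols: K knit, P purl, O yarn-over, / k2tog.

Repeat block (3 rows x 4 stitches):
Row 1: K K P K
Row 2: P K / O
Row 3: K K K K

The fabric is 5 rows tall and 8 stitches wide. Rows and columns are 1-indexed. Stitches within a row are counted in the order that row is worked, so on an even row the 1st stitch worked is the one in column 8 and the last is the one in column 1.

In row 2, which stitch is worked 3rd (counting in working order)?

== STITCH ==
P

Derivation:
For row 2: chart row = ((2-1) mod 3) + 1 = 2; this is a WS (even) row.
Chart row 2 tiled across columns 1-8: P K / O P K / O
Wrong side: read the tiled row from column 8 down to 1 and exchange K with P (leave O, /).
Row 2 as worked: O / P K O / P K
The 3rd stitch worked is P.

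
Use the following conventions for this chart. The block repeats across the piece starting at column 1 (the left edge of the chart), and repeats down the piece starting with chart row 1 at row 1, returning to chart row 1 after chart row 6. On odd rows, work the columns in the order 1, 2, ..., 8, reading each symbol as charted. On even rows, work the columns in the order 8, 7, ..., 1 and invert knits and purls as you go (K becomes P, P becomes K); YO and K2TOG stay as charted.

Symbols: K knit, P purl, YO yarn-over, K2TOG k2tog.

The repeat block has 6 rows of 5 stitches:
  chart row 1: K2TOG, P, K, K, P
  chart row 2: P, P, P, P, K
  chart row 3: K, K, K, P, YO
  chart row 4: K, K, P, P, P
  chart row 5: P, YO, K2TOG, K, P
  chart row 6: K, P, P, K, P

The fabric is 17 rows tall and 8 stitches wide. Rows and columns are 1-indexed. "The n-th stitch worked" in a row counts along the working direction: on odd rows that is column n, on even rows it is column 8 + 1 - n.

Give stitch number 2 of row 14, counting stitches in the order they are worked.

Result:
K

Derivation:
For row 14: chart row = ((14-1) mod 6) + 1 = 2; this is a WS (even) row.
Chart row 2 tiled across columns 1-8: P P P P K P P P
Wrong side: read the tiled row from column 8 down to 1 and exchange K with P (leave YO, K2TOG).
Row 14 as worked: K K K P K K K K
Counting 2 along the worked row gives K.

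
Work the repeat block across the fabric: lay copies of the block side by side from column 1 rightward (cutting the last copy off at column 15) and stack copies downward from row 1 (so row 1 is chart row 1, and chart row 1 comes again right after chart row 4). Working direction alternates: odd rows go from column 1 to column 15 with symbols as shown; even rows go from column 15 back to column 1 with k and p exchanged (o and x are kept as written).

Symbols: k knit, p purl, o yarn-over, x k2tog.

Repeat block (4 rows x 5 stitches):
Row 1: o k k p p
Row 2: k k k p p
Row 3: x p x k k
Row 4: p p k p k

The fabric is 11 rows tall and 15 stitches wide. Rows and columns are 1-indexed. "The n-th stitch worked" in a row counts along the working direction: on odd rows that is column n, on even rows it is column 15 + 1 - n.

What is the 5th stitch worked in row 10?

For row 10: chart row = ((10-1) mod 4) + 1 = 2; this is a WS (even) row.
Chart row 2 tiled across columns 1-15: k k k p p k k k p p k k k p p
WS row: flip the tiled sequence (start at column 15) and apply k<->p; o and x stay.
Row 10 as worked: k k p p p k k p p p k k p p p
Stitch 5 in working order -> p

Result:
p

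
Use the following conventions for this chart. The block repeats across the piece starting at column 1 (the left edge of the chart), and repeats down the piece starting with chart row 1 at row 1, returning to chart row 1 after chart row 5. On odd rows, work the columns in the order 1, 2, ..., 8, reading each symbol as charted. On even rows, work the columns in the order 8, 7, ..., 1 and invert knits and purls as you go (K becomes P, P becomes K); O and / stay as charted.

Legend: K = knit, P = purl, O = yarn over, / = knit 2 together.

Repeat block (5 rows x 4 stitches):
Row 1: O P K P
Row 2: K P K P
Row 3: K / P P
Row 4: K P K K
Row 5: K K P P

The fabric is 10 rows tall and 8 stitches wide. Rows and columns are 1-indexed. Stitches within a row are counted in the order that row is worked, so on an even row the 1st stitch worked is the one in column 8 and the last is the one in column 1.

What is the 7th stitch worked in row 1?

Stitch:
K

Derivation:
Row 1 uses chart row ((1-1) mod 5)+1 = 1. Row 1 is odd, so RS.
Chart row 1 tiled across columns 1-8: O P K P O P K P
RS row: no reversal, no swap; stitch n worked = column n.
Counting 7 along the worked row gives K.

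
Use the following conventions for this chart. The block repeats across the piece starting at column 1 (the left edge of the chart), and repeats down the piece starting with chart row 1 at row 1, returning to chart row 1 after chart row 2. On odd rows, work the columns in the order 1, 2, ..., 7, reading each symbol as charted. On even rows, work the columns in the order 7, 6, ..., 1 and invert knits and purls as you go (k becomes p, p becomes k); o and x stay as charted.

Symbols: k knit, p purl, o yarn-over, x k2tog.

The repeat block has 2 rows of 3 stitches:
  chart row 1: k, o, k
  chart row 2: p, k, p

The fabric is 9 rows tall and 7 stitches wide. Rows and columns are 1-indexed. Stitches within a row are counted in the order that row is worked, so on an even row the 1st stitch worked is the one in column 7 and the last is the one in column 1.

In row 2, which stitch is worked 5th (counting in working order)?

Result:
k

Derivation:
Row 2 uses chart row ((2-1) mod 2)+1 = 2. Row 2 is even, so WS.
Chart row 2 tiled across columns 1-7: p k p p k p p
WS row: flip the tiled sequence (start at column 7) and apply k<->p; o and x stay.
Row 2 as worked: k k p k k p k
Stitch 5 in working order -> k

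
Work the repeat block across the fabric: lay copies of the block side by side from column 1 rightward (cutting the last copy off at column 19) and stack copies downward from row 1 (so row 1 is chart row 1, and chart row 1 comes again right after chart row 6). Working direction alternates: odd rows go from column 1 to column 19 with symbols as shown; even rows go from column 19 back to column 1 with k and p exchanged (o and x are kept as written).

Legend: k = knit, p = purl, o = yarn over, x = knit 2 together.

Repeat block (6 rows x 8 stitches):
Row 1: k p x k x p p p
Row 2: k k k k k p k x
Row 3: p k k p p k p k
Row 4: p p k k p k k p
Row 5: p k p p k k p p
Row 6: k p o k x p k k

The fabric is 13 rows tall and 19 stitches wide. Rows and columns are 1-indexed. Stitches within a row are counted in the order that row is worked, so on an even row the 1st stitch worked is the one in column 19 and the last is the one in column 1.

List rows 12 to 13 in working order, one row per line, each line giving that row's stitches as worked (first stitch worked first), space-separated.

Result:
o k p p p k x p o k p p p k x p o k p
k p x k x p p p k p x k x p p p k p x

Derivation:
Row 12: chart row 6, WS - tiled (columns 1-19): k p o k x p k k k p o k x p k k k p o; work from column 19 back to 1 with k<->p swapped.
Row 13: chart row 1, RS - tile across columns 1-19 and work as-is.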